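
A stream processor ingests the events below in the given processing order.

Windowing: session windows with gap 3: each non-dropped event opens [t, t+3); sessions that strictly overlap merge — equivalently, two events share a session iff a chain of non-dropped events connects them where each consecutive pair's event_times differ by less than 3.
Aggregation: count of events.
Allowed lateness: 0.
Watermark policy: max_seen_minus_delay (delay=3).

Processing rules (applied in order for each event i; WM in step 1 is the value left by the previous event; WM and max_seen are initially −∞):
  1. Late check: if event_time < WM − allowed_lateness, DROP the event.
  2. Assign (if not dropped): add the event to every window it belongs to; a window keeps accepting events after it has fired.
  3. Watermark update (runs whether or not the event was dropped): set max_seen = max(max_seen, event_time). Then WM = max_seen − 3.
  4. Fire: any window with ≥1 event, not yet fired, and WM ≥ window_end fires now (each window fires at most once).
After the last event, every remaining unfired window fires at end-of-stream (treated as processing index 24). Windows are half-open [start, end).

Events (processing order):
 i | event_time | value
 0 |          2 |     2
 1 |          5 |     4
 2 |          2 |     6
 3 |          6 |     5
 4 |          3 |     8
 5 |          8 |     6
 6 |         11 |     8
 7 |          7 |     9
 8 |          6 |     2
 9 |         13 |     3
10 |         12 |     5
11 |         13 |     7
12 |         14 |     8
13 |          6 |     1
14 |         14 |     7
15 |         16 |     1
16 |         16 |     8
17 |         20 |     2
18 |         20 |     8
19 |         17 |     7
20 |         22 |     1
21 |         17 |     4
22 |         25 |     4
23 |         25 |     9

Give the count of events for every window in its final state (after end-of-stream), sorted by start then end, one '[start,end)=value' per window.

[2,11)=6 [11,20)=9 [20,25)=3 [25,28)=2

i=0 t=2 v=2: → [2,5); WM=-1
i=1 t=5 v=4: → [5,8); WM=2
i=2 t=2 v=6: → [2,5); WM=2
i=3 t=6 v=5: → [5,9); WM=3
i=4 t=3 v=8: → [2,9); WM=3
i=5 t=8 v=6: → [2,11); WM=5
i=6 t=11 v=8: → [11,14); WM=8
i=7 t=7 v=9: DROP (t<8-0); WM=8
i=8 t=6 v=2: DROP (t<8-0); WM=8
i=9 t=13 v=3: → [11,16); WM=10
i=10 t=12 v=5: → [11,16); WM=10
i=11 t=13 v=7: → [11,16); WM=10
i=12 t=14 v=8: → [11,17); WM=11
i=13 t=6 v=1: DROP (t<11-0); WM=11
i=14 t=14 v=7: → [11,17); WM=11
i=15 t=16 v=1: → [11,19); WM=13
i=16 t=16 v=8: → [11,19); WM=13
i=17 t=20 v=2: → [20,23); WM=17
i=18 t=20 v=8: → [20,23); WM=17
i=19 t=17 v=7: → [11,20); WM=17
i=20 t=22 v=1: → [20,25); WM=19
i=21 t=17 v=4: DROP (t<19-0); WM=19
i=22 t=25 v=4: → [25,28); WM=22
i=23 t=25 v=9: → [25,28); WM=22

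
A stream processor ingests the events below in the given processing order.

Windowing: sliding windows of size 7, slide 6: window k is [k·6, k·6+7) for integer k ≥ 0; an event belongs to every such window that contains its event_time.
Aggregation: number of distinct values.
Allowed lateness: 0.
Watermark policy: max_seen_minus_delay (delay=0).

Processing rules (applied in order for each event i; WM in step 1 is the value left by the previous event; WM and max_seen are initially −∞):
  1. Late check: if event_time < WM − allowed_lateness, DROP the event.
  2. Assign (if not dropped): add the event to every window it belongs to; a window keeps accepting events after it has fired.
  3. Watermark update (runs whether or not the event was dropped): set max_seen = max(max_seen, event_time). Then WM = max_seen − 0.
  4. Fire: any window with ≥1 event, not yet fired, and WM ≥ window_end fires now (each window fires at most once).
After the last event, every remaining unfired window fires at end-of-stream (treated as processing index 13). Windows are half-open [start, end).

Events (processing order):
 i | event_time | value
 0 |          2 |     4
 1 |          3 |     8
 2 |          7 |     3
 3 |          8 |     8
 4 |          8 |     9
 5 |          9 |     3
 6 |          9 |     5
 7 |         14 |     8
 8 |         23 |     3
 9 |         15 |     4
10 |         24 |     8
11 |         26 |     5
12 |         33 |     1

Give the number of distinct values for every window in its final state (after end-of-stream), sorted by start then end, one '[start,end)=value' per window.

[0,7)=2 [6,13)=4 [12,19)=1 [18,25)=2 [24,31)=2 [30,37)=1

i=0 t=2 v=4: → [0,7); WM=2
i=1 t=3 v=8: → [0,7); WM=3
i=2 t=7 v=3: → [6,13); WM=7; [0,7) fires=2
i=3 t=8 v=8: → [6,13); WM=8
i=4 t=8 v=9: → [6,13); WM=8
i=5 t=9 v=3: → [6,13); WM=9
i=6 t=9 v=5: → [6,13); WM=9
i=7 t=14 v=8: → [12,19); WM=14; [6,13) fires=4
i=8 t=23 v=3: → [18,25); WM=23; [12,19) fires=1
i=9 t=15 v=4: DROP (t<23-0); WM=23
i=10 t=24 v=8: → [24,31),[18,25); WM=24
i=11 t=26 v=5: → [24,31); WM=26; [18,25) fires=2
i=12 t=33 v=1: → [30,37); WM=33; [24,31) fires=2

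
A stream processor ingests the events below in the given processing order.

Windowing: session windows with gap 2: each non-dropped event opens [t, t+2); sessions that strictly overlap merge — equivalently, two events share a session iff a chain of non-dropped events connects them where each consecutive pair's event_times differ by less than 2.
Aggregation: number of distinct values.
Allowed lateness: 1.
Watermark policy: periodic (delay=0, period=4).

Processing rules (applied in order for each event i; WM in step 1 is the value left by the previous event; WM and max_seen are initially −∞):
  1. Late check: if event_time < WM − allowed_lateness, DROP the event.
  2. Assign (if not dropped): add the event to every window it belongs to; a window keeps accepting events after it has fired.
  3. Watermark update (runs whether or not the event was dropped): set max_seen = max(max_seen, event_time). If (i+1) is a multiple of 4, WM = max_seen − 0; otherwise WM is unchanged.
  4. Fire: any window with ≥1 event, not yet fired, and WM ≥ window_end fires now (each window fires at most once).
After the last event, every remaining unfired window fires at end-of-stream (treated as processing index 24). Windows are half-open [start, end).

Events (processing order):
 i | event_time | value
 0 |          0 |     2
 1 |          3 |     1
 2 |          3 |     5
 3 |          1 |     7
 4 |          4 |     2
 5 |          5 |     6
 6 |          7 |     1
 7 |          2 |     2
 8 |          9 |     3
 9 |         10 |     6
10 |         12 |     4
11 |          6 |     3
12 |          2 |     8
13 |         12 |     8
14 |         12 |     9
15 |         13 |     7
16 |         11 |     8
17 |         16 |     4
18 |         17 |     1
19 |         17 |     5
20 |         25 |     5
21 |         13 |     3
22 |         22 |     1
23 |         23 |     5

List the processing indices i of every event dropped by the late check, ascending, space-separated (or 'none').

12 16 21

i=0 t=0 v=2: → [0,2); WM=−∞
i=1 t=3 v=1: → [3,5); WM=−∞
i=2 t=3 v=5: → [3,5); WM=−∞
i=3 t=1 v=7: → [0,3); WM=3
i=4 t=4 v=2: → [3,6); WM=3
i=5 t=5 v=6: → [3,7); WM=3
i=6 t=7 v=1: → [7,9); WM=3
i=7 t=2 v=2: → [0,7); WM=7
i=8 t=9 v=3: → [9,11); WM=7
i=9 t=10 v=6: → [9,12); WM=7
i=10 t=12 v=4: → [12,14); WM=7
i=11 t=6 v=3: → [0,9); WM=12
i=12 t=2 v=8: DROP (t<12-1); WM=12
i=13 t=12 v=8: → [12,14); WM=12
i=14 t=12 v=9: → [12,14); WM=12
i=15 t=13 v=7: → [12,15); WM=13
i=16 t=11 v=8: DROP (t<13-1); WM=13
i=17 t=16 v=4: → [16,18); WM=13
i=18 t=17 v=1: → [16,19); WM=13
i=19 t=17 v=5: → [16,19); WM=17
i=20 t=25 v=5: → [25,27); WM=17
i=21 t=13 v=3: DROP (t<17-1); WM=17
i=22 t=22 v=1: → [22,24); WM=17
i=23 t=23 v=5: → [22,25); WM=25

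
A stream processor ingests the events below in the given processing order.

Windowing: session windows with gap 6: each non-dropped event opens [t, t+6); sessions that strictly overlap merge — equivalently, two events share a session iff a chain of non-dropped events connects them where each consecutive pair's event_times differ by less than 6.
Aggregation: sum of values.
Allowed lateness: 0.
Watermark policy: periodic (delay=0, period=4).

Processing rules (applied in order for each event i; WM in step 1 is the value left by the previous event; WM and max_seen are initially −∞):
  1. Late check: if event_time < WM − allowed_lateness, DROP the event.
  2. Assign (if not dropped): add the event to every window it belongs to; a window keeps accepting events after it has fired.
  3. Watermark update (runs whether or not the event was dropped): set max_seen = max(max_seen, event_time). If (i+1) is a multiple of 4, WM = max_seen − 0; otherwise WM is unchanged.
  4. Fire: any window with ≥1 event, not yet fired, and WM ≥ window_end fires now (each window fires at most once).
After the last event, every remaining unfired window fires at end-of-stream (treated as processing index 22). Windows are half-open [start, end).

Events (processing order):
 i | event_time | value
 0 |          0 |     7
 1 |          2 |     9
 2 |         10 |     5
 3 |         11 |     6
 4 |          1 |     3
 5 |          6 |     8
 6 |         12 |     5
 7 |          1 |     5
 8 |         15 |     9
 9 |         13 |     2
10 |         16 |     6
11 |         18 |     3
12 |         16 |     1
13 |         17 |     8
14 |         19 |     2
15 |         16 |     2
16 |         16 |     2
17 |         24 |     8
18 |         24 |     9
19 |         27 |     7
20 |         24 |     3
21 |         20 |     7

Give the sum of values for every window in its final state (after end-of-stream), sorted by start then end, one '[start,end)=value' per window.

i=0 t=0 v=7: → [0,6); WM=−∞
i=1 t=2 v=9: → [0,8); WM=−∞
i=2 t=10 v=5: → [10,16); WM=−∞
i=3 t=11 v=6: → [10,17); WM=11
i=4 t=1 v=3: DROP (t<11-0); WM=11
i=5 t=6 v=8: DROP (t<11-0); WM=11
i=6 t=12 v=5: → [10,18); WM=11
i=7 t=1 v=5: DROP (t<11-0); WM=12
i=8 t=15 v=9: → [10,21); WM=12
i=9 t=13 v=2: → [10,21); WM=12
i=10 t=16 v=6: → [10,22); WM=12
i=11 t=18 v=3: → [10,24); WM=18
i=12 t=16 v=1: DROP (t<18-0); WM=18
i=13 t=17 v=8: DROP (t<18-0); WM=18
i=14 t=19 v=2: → [10,25); WM=18
i=15 t=16 v=2: DROP (t<18-0); WM=19
i=16 t=16 v=2: DROP (t<19-0); WM=19
i=17 t=24 v=8: → [10,30); WM=19
i=18 t=24 v=9: → [10,30); WM=19
i=19 t=27 v=7: → [10,33); WM=27
i=20 t=24 v=3: DROP (t<27-0); WM=27
i=21 t=20 v=7: DROP (t<27-0); WM=27

[0,8)=16 [10,33)=62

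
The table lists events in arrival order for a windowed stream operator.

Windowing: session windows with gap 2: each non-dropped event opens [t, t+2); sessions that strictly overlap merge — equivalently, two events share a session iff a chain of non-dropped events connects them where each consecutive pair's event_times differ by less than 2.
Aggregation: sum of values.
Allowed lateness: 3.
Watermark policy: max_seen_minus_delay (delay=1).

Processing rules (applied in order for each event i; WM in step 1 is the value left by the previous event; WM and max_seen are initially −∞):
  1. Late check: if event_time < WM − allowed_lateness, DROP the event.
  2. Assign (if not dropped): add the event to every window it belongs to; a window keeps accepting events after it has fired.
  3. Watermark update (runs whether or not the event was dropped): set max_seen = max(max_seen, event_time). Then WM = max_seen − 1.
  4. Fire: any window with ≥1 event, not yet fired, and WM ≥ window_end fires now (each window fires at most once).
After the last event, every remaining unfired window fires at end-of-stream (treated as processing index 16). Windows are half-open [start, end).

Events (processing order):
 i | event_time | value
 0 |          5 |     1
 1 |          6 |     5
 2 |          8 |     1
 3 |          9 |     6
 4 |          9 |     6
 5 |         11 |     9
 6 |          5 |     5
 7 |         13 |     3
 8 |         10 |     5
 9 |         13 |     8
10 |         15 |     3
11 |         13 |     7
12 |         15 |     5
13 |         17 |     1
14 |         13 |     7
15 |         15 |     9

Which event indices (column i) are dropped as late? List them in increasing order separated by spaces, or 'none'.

6

i=0 t=5 v=1: → [5,7); WM=4
i=1 t=6 v=5: → [5,8); WM=5
i=2 t=8 v=1: → [8,10); WM=7
i=3 t=9 v=6: → [8,11); WM=8
i=4 t=9 v=6: → [8,11); WM=8
i=5 t=11 v=9: → [11,13); WM=10
i=6 t=5 v=5: DROP (t<10-3); WM=10
i=7 t=13 v=3: → [13,15); WM=12
i=8 t=10 v=5: → [8,13); WM=12
i=9 t=13 v=8: → [13,15); WM=12
i=10 t=15 v=3: → [15,17); WM=14
i=11 t=13 v=7: → [13,15); WM=14
i=12 t=15 v=5: → [15,17); WM=14
i=13 t=17 v=1: → [17,19); WM=16
i=14 t=13 v=7: → [13,15); WM=16
i=15 t=15 v=9: → [15,17); WM=16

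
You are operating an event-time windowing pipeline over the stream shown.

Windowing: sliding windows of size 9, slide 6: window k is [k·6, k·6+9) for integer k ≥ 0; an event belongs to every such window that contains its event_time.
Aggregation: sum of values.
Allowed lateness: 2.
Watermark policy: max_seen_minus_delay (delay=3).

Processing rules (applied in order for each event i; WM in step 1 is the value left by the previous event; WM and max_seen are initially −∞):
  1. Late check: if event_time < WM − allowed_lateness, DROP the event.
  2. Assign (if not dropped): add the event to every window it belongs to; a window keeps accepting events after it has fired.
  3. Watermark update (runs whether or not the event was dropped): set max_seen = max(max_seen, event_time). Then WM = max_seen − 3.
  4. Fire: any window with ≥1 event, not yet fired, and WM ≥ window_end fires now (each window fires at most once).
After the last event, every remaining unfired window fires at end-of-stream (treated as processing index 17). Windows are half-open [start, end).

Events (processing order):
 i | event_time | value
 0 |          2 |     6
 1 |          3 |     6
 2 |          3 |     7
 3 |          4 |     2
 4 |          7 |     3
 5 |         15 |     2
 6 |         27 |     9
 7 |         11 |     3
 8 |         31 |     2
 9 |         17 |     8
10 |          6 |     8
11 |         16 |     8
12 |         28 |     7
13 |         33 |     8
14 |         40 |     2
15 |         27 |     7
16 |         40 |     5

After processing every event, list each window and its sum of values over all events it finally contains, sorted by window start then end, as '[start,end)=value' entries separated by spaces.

i=0 t=2 v=6: → [0,9); WM=-1
i=1 t=3 v=6: → [0,9); WM=0
i=2 t=3 v=7: → [0,9); WM=0
i=3 t=4 v=2: → [0,9); WM=1
i=4 t=7 v=3: → [6,15),[0,9); WM=4
i=5 t=15 v=2: → [12,21); WM=12; [0,9) fires=24
i=6 t=27 v=9: → [24,33); WM=24; [6,15) fires=3 [12,21) fires=2
i=7 t=11 v=3: DROP (t<24-2); WM=24
i=8 t=31 v=2: → [30,39),[24,33); WM=28
i=9 t=17 v=8: DROP (t<28-2); WM=28
i=10 t=6 v=8: DROP (t<28-2); WM=28
i=11 t=16 v=8: DROP (t<28-2); WM=28
i=12 t=28 v=7: → [24,33); WM=28
i=13 t=33 v=8: → [30,39); WM=30
i=14 t=40 v=2: → [36,45); WM=37; [24,33) fires=18
i=15 t=27 v=7: DROP (t<37-2); WM=37
i=16 t=40 v=5: → [36,45); WM=37

[0,9)=24 [6,15)=3 [12,21)=2 [24,33)=18 [30,39)=10 [36,45)=7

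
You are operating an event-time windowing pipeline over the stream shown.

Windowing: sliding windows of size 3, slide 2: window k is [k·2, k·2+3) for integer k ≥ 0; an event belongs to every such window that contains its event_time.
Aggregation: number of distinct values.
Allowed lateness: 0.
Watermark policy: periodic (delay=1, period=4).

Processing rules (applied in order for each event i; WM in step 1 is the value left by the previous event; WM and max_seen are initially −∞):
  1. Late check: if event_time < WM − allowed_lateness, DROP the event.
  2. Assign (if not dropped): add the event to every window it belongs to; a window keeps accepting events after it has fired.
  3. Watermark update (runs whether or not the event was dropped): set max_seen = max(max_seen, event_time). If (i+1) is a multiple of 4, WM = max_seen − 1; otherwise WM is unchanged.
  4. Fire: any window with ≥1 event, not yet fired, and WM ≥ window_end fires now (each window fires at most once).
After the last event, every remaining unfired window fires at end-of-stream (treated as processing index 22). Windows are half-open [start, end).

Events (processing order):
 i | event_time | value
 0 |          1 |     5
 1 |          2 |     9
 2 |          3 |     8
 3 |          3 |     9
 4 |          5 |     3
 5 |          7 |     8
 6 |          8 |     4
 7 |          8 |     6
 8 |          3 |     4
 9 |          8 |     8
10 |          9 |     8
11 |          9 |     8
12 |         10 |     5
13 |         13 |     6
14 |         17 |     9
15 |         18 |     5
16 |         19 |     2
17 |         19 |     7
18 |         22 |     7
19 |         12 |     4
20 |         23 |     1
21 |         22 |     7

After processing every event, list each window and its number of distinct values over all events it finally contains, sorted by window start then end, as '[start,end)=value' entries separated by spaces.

i=0 t=1 v=5: → [0,3); WM=−∞
i=1 t=2 v=9: → [2,5),[0,3); WM=−∞
i=2 t=3 v=8: → [2,5); WM=−∞
i=3 t=3 v=9: → [2,5); WM=2
i=4 t=5 v=3: → [4,7); WM=2
i=5 t=7 v=8: → [6,9); WM=2
i=6 t=8 v=4: → [8,11),[6,9); WM=2
i=7 t=8 v=6: → [8,11),[6,9); WM=7; [0,3) fires=2 [2,5) fires=2 [4,7) fires=1
i=8 t=3 v=4: DROP (t<7-0); WM=7
i=9 t=8 v=8: → [8,11),[6,9); WM=7
i=10 t=9 v=8: → [8,11); WM=7
i=11 t=9 v=8: → [8,11); WM=8
i=12 t=10 v=5: → [10,13),[8,11); WM=8
i=13 t=13 v=6: → [12,15); WM=8
i=14 t=17 v=9: → [16,19); WM=8
i=15 t=18 v=5: → [18,21),[16,19); WM=17; [6,9) fires=3 [8,11) fires=4 [10,13) fires=1 [12,15) fires=1
i=16 t=19 v=2: → [18,21); WM=17
i=17 t=19 v=7: → [18,21); WM=17
i=18 t=22 v=7: → [22,25),[20,23); WM=17
i=19 t=12 v=4: DROP (t<17-0); WM=21; [16,19) fires=2 [18,21) fires=3
i=20 t=23 v=1: → [22,25); WM=21
i=21 t=22 v=7: → [22,25),[20,23); WM=21

[0,3)=2 [2,5)=2 [4,7)=1 [6,9)=3 [8,11)=4 [10,13)=1 [12,15)=1 [16,19)=2 [18,21)=3 [20,23)=1 [22,25)=2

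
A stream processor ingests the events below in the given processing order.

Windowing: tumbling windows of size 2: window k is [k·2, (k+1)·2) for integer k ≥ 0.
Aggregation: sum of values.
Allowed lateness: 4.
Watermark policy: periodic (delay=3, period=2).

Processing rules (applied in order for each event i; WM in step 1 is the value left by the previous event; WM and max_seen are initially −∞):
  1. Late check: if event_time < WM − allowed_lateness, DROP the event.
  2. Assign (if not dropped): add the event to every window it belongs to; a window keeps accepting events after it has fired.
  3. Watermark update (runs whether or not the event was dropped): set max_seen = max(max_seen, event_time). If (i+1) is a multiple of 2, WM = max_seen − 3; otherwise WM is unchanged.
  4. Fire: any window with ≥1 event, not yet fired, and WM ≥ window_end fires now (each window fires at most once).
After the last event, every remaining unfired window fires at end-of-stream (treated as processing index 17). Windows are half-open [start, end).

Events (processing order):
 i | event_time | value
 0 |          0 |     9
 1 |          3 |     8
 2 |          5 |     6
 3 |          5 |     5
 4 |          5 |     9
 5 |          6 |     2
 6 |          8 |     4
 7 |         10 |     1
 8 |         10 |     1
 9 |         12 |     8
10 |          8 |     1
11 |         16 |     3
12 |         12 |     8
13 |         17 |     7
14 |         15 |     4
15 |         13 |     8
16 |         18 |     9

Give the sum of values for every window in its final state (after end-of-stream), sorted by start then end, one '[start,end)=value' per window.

[0,2)=9 [2,4)=8 [4,6)=20 [6,8)=2 [8,10)=5 [10,12)=2 [12,14)=24 [14,16)=4 [16,18)=10 [18,20)=9

i=0 t=0 v=9: → [0,2); WM=−∞
i=1 t=3 v=8: → [2,4); WM=0
i=2 t=5 v=6: → [4,6); WM=0
i=3 t=5 v=5: → [4,6); WM=2; [0,2) fires=9
i=4 t=5 v=9: → [4,6); WM=2
i=5 t=6 v=2: → [6,8); WM=3
i=6 t=8 v=4: → [8,10); WM=3
i=7 t=10 v=1: → [10,12); WM=7; [2,4) fires=8 [4,6) fires=20
i=8 t=10 v=1: → [10,12); WM=7
i=9 t=12 v=8: → [12,14); WM=9; [6,8) fires=2
i=10 t=8 v=1: → [8,10); WM=9
i=11 t=16 v=3: → [16,18); WM=13; [8,10) fires=5 [10,12) fires=2
i=12 t=12 v=8: → [12,14); WM=13
i=13 t=17 v=7: → [16,18); WM=14; [12,14) fires=16
i=14 t=15 v=4: → [14,16); WM=14
i=15 t=13 v=8: → [12,14); WM=14
i=16 t=18 v=9: → [18,20); WM=14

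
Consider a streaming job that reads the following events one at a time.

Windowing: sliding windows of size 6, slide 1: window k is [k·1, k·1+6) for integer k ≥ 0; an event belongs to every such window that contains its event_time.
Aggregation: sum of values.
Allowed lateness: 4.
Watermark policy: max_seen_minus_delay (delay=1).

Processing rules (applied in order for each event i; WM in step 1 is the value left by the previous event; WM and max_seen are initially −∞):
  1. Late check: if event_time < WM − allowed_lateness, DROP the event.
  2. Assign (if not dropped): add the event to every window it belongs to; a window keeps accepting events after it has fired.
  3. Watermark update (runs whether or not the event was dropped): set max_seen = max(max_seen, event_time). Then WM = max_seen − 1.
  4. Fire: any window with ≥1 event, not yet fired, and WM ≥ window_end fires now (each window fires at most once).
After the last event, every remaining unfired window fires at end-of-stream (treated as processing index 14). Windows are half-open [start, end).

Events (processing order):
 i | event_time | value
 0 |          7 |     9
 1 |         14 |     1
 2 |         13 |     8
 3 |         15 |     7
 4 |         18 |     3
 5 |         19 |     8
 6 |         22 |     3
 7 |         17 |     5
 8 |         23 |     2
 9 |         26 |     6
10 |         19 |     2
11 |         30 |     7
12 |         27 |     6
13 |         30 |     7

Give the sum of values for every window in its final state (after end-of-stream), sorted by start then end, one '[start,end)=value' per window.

i=0 t=7 v=9: → [7,13),[6,12),[5,11),[4,10),[3,9),[2,8); WM=6
i=1 t=14 v=1: → [14,20),[13,19),[12,18),[11,17),[10,16),[9,15); WM=13; [2,8) fires=9 [3,9) fires=9 [4,10) fires=9 [5,11) fires=9 [6,12) fires=9 [7,13) fires=9
i=2 t=13 v=8: → [13,19),[12,18),[11,17),[10,16),[9,15),[8,14); WM=13
i=3 t=15 v=7: → [15,21),[14,20),[13,19),[12,18),[11,17),[10,16); WM=14; [8,14) fires=8
i=4 t=18 v=3: → [18,24),[17,23),[16,22),[15,21),[14,20),[13,19); WM=17; [9,15) fires=9 [10,16) fires=16 [11,17) fires=16
i=5 t=19 v=8: → [19,25),[18,24),[17,23),[16,22),[15,21),[14,20); WM=18; [12,18) fires=16
i=6 t=22 v=3: → [22,28),[21,27),[20,26),[19,25),[18,24),[17,23); WM=21; [13,19) fires=19 [14,20) fires=19 [15,21) fires=18
i=7 t=17 v=5: → [17,23),[16,22),[15,21),[14,20),[13,19),[12,18); WM=21
i=8 t=23 v=2: → [23,29),[22,28),[21,27),[20,26),[19,25),[18,24); WM=22; [16,22) fires=16
i=9 t=26 v=6: → [26,32),[25,31),[24,30),[23,29),[22,28),[21,27); WM=25; [17,23) fires=19 [18,24) fires=16 [19,25) fires=13
i=10 t=19 v=2: DROP (t<25-4); WM=25
i=11 t=30 v=7: → [30,36),[29,35),[28,34),[27,33),[26,32),[25,31); WM=29; [20,26) fires=5 [21,27) fires=11 [22,28) fires=11 [23,29) fires=8
i=12 t=27 v=6: → [27,33),[26,32),[25,31),[24,30),[23,29),[22,28); WM=29
i=13 t=30 v=7: → [30,36),[29,35),[28,34),[27,33),[26,32),[25,31); WM=29

[2,8)=9 [3,9)=9 [4,10)=9 [5,11)=9 [6,12)=9 [7,13)=9 [8,14)=8 [9,15)=9 [10,16)=16 [11,17)=16 [12,18)=21 [13,19)=24 [14,20)=24 [15,21)=23 [16,22)=16 [17,23)=19 [18,24)=16 [19,25)=13 [20,26)=5 [21,27)=11 [22,28)=17 [23,29)=14 [24,30)=12 [25,31)=26 [26,32)=26 [27,33)=20 [28,34)=14 [29,35)=14 [30,36)=14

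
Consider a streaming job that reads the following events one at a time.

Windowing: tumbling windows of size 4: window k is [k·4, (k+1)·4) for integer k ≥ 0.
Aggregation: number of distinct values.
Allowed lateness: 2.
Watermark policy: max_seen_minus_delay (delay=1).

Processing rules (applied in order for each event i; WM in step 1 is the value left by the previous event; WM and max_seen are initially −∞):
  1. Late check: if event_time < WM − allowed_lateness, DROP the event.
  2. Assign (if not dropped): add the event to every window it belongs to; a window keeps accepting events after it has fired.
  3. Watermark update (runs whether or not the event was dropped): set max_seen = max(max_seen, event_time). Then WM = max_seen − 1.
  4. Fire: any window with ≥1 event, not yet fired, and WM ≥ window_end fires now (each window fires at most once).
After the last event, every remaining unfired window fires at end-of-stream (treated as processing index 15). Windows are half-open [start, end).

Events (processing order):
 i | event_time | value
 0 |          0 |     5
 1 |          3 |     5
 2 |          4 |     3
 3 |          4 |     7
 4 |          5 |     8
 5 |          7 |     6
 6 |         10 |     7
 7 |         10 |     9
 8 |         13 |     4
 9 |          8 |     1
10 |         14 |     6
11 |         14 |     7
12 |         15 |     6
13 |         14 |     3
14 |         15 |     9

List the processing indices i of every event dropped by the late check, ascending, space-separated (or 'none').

9

i=0 t=0 v=5: → [0,4); WM=-1
i=1 t=3 v=5: → [0,4); WM=2
i=2 t=4 v=3: → [4,8); WM=3
i=3 t=4 v=7: → [4,8); WM=3
i=4 t=5 v=8: → [4,8); WM=4; [0,4) fires=1
i=5 t=7 v=6: → [4,8); WM=6
i=6 t=10 v=7: → [8,12); WM=9; [4,8) fires=4
i=7 t=10 v=9: → [8,12); WM=9
i=8 t=13 v=4: → [12,16); WM=12; [8,12) fires=2
i=9 t=8 v=1: DROP (t<12-2); WM=12
i=10 t=14 v=6: → [12,16); WM=13
i=11 t=14 v=7: → [12,16); WM=13
i=12 t=15 v=6: → [12,16); WM=14
i=13 t=14 v=3: → [12,16); WM=14
i=14 t=15 v=9: → [12,16); WM=14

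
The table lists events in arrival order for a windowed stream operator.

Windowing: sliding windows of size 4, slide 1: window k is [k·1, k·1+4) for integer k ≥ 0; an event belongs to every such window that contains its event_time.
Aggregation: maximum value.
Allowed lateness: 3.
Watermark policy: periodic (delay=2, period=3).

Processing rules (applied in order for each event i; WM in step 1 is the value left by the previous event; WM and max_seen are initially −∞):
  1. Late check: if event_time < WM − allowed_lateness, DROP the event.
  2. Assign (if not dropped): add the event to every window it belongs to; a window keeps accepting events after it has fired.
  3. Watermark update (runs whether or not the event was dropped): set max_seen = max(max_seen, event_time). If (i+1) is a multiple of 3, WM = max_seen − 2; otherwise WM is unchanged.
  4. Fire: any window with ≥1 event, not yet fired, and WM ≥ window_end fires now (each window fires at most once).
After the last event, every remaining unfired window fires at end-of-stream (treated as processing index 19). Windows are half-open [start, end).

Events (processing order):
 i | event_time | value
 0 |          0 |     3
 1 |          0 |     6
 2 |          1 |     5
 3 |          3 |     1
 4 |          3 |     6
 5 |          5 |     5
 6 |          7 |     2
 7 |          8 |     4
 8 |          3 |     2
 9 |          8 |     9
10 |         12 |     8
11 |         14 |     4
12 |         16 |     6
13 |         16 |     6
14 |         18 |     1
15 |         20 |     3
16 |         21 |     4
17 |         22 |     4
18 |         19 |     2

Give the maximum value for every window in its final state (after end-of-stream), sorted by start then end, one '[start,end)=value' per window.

i=0 t=0 v=3: → [0,4); WM=−∞
i=1 t=0 v=6: → [0,4); WM=−∞
i=2 t=1 v=5: → [1,5),[0,4); WM=-1
i=3 t=3 v=1: → [3,7),[2,6),[1,5),[0,4); WM=-1
i=4 t=3 v=6: → [3,7),[2,6),[1,5),[0,4); WM=-1
i=5 t=5 v=5: → [5,9),[4,8),[3,7),[2,6); WM=3
i=6 t=7 v=2: → [7,11),[6,10),[5,9),[4,8); WM=3
i=7 t=8 v=4: → [8,12),[7,11),[6,10),[5,9); WM=3
i=8 t=3 v=2: → [3,7),[2,6),[1,5),[0,4); WM=6; [0,4) fires=6 [1,5) fires=6 [2,6) fires=6
i=9 t=8 v=9: → [8,12),[7,11),[6,10),[5,9); WM=6
i=10 t=12 v=8: → [12,16),[11,15),[10,14),[9,13); WM=6
i=11 t=14 v=4: → [14,18),[13,17),[12,16),[11,15); WM=12; [3,7) fires=6 [4,8) fires=5 [5,9) fires=9 [6,10) fires=9 [7,11) fires=9 [8,12) fires=9
i=12 t=16 v=6: → [16,20),[15,19),[14,18),[13,17); WM=12
i=13 t=16 v=6: → [16,20),[15,19),[14,18),[13,17); WM=12
i=14 t=18 v=1: → [18,22),[17,21),[16,20),[15,19); WM=16; [9,13) fires=8 [10,14) fires=8 [11,15) fires=8 [12,16) fires=8
i=15 t=20 v=3: → [20,24),[19,23),[18,22),[17,21); WM=16
i=16 t=21 v=4: → [21,25),[20,24),[19,23),[18,22); WM=16
i=17 t=22 v=4: → [22,26),[21,25),[20,24),[19,23); WM=20; [13,17) fires=6 [14,18) fires=6 [15,19) fires=6 [16,20) fires=6
i=18 t=19 v=2: → [19,23),[18,22),[17,21),[16,20); WM=20

[0,4)=6 [1,5)=6 [2,6)=6 [3,7)=6 [4,8)=5 [5,9)=9 [6,10)=9 [7,11)=9 [8,12)=9 [9,13)=8 [10,14)=8 [11,15)=8 [12,16)=8 [13,17)=6 [14,18)=6 [15,19)=6 [16,20)=6 [17,21)=3 [18,22)=4 [19,23)=4 [20,24)=4 [21,25)=4 [22,26)=4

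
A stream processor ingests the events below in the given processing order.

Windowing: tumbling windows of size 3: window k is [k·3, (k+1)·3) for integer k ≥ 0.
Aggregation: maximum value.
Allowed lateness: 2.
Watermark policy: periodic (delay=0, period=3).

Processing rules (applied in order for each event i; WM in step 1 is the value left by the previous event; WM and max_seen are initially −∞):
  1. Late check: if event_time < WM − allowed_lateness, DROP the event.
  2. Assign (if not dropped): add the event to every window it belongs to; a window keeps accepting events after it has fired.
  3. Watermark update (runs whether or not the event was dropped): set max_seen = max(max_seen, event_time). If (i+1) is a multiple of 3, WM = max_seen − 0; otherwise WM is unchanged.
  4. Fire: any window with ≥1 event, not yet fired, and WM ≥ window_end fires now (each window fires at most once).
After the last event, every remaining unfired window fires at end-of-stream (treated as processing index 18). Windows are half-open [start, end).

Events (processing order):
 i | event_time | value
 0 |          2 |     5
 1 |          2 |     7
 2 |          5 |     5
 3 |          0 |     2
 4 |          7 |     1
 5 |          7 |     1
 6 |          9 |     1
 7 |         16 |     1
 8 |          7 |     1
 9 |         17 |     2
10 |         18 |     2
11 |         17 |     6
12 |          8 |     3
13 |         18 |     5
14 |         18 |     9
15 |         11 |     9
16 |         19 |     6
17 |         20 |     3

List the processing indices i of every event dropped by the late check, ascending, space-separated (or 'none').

i=0 t=2 v=5: → [0,3); WM=−∞
i=1 t=2 v=7: → [0,3); WM=−∞
i=2 t=5 v=5: → [3,6); WM=5; [0,3) fires=7
i=3 t=0 v=2: DROP (t<5-2); WM=5
i=4 t=7 v=1: → [6,9); WM=5
i=5 t=7 v=1: → [6,9); WM=7; [3,6) fires=5
i=6 t=9 v=1: → [9,12); WM=7
i=7 t=16 v=1: → [15,18); WM=7
i=8 t=7 v=1: → [6,9); WM=16; [6,9) fires=1 [9,12) fires=1
i=9 t=17 v=2: → [15,18); WM=16
i=10 t=18 v=2: → [18,21); WM=16
i=11 t=17 v=6: → [15,18); WM=18; [15,18) fires=6
i=12 t=8 v=3: DROP (t<18-2); WM=18
i=13 t=18 v=5: → [18,21); WM=18
i=14 t=18 v=9: → [18,21); WM=18
i=15 t=11 v=9: DROP (t<18-2); WM=18
i=16 t=19 v=6: → [18,21); WM=18
i=17 t=20 v=3: → [18,21); WM=20

3 12 15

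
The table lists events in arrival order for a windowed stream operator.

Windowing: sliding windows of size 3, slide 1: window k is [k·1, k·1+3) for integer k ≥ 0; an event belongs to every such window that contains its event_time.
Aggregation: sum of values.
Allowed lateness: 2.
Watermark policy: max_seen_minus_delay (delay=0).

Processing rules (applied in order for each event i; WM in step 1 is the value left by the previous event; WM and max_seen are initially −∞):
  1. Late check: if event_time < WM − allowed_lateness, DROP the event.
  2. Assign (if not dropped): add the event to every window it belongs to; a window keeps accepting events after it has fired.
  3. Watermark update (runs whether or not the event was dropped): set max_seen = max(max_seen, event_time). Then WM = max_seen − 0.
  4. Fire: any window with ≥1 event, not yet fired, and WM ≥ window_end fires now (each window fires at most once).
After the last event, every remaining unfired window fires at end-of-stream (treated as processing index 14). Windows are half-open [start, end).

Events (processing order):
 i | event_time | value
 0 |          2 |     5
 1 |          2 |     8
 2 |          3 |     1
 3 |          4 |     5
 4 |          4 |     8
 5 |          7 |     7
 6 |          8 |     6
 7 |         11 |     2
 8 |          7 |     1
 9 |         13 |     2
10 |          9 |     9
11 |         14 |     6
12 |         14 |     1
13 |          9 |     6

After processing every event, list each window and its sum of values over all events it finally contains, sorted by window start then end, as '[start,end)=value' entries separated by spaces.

i=0 t=2 v=5: → [2,5),[1,4),[0,3); WM=2
i=1 t=2 v=8: → [2,5),[1,4),[0,3); WM=2
i=2 t=3 v=1: → [3,6),[2,5),[1,4); WM=3; [0,3) fires=13
i=3 t=4 v=5: → [4,7),[3,6),[2,5); WM=4; [1,4) fires=14
i=4 t=4 v=8: → [4,7),[3,6),[2,5); WM=4
i=5 t=7 v=7: → [7,10),[6,9),[5,8); WM=7; [2,5) fires=27 [3,6) fires=14 [4,7) fires=13
i=6 t=8 v=6: → [8,11),[7,10),[6,9); WM=8; [5,8) fires=7
i=7 t=11 v=2: → [11,14),[10,13),[9,12); WM=11; [6,9) fires=13 [7,10) fires=13 [8,11) fires=6
i=8 t=7 v=1: DROP (t<11-2); WM=11
i=9 t=13 v=2: → [13,16),[12,15),[11,14); WM=13; [9,12) fires=2 [10,13) fires=2
i=10 t=9 v=9: DROP (t<13-2); WM=13
i=11 t=14 v=6: → [14,17),[13,16),[12,15); WM=14; [11,14) fires=4
i=12 t=14 v=1: → [14,17),[13,16),[12,15); WM=14
i=13 t=9 v=6: DROP (t<14-2); WM=14

[0,3)=13 [1,4)=14 [2,5)=27 [3,6)=14 [4,7)=13 [5,8)=7 [6,9)=13 [7,10)=13 [8,11)=6 [9,12)=2 [10,13)=2 [11,14)=4 [12,15)=9 [13,16)=9 [14,17)=7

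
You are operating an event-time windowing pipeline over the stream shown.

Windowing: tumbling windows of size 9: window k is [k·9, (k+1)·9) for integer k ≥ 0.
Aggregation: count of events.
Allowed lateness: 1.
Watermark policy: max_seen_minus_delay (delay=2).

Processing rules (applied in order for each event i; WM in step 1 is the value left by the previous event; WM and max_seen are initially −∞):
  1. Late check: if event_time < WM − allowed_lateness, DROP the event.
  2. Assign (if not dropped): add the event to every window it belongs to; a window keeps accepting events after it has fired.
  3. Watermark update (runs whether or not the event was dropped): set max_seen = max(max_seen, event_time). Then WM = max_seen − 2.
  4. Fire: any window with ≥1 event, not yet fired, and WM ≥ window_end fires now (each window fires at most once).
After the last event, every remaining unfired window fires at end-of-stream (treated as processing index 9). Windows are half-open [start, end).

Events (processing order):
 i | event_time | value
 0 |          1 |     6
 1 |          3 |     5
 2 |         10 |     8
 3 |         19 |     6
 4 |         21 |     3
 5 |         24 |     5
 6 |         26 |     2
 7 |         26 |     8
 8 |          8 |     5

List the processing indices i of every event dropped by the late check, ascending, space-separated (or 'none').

8

i=0 t=1 v=6: → [0,9); WM=-1
i=1 t=3 v=5: → [0,9); WM=1
i=2 t=10 v=8: → [9,18); WM=8
i=3 t=19 v=6: → [18,27); WM=17; [0,9) fires=2
i=4 t=21 v=3: → [18,27); WM=19; [9,18) fires=1
i=5 t=24 v=5: → [18,27); WM=22
i=6 t=26 v=2: → [18,27); WM=24
i=7 t=26 v=8: → [18,27); WM=24
i=8 t=8 v=5: DROP (t<24-1); WM=24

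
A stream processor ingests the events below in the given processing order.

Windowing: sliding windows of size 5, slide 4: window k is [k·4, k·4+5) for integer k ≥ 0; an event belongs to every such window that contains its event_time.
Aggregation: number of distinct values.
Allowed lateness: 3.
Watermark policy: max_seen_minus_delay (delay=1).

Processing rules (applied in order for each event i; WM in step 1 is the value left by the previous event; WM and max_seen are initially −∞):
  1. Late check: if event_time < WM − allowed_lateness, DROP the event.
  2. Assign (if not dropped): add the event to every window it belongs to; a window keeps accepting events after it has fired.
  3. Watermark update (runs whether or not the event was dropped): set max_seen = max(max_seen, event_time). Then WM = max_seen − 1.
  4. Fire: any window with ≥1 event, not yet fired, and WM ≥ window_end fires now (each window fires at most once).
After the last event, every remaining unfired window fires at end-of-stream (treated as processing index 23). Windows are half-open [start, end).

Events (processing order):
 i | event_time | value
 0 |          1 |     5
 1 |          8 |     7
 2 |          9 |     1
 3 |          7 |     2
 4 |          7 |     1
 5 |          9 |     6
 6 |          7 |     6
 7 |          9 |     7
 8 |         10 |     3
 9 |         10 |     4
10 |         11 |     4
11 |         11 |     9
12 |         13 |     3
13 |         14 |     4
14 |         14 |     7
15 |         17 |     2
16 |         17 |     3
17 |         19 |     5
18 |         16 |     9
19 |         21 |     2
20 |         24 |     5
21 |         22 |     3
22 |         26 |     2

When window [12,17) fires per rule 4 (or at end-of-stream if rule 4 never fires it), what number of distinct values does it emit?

3

i=0 t=1 v=5: → [0,5); WM=0
i=1 t=8 v=7: → [8,13),[4,9); WM=7; [0,5) fires=1
i=2 t=9 v=1: → [8,13); WM=8
i=3 t=7 v=2: → [4,9); WM=8
i=4 t=7 v=1: → [4,9); WM=8
i=5 t=9 v=6: → [8,13); WM=8
i=6 t=7 v=6: → [4,9); WM=8
i=7 t=9 v=7: → [8,13); WM=8
i=8 t=10 v=3: → [8,13); WM=9; [4,9) fires=4
i=9 t=10 v=4: → [8,13); WM=9
i=10 t=11 v=4: → [8,13); WM=10
i=11 t=11 v=9: → [8,13); WM=10
i=12 t=13 v=3: → [12,17); WM=12
i=13 t=14 v=4: → [12,17); WM=13; [8,13) fires=6
i=14 t=14 v=7: → [12,17); WM=13
i=15 t=17 v=2: → [16,21); WM=16
i=16 t=17 v=3: → [16,21); WM=16
i=17 t=19 v=5: → [16,21); WM=18; [12,17) fires=3
i=18 t=16 v=9: → [16,21),[12,17); WM=18
i=19 t=21 v=2: → [20,25); WM=20
i=20 t=24 v=5: → [24,29),[20,25); WM=23; [16,21) fires=4
i=21 t=22 v=3: → [20,25); WM=23
i=22 t=26 v=2: → [24,29); WM=25; [20,25) fires=3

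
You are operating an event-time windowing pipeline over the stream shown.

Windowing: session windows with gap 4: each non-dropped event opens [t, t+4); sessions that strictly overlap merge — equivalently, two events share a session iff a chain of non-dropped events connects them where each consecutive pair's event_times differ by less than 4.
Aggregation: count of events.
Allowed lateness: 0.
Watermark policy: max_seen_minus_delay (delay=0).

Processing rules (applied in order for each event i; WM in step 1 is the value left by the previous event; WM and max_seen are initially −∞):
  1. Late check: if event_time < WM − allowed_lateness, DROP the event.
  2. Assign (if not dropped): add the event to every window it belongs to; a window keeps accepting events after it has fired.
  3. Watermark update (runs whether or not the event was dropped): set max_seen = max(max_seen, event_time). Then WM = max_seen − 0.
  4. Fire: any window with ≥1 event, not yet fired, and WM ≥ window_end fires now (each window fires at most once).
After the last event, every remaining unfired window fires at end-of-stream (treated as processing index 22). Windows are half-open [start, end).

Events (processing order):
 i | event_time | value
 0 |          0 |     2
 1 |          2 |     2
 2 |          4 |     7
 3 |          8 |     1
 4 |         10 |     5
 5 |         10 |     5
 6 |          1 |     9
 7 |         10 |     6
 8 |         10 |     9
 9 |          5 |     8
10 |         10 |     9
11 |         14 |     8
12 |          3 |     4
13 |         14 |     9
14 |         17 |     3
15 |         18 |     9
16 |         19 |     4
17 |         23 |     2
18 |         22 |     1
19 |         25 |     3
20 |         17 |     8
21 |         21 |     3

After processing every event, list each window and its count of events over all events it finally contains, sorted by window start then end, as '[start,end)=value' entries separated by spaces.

[0,8)=3 [8,14)=6 [14,23)=5 [23,29)=2

i=0 t=0 v=2: → [0,4); WM=0
i=1 t=2 v=2: → [0,6); WM=2
i=2 t=4 v=7: → [0,8); WM=4
i=3 t=8 v=1: → [8,12); WM=8
i=4 t=10 v=5: → [8,14); WM=10
i=5 t=10 v=5: → [8,14); WM=10
i=6 t=1 v=9: DROP (t<10-0); WM=10
i=7 t=10 v=6: → [8,14); WM=10
i=8 t=10 v=9: → [8,14); WM=10
i=9 t=5 v=8: DROP (t<10-0); WM=10
i=10 t=10 v=9: → [8,14); WM=10
i=11 t=14 v=8: → [14,18); WM=14
i=12 t=3 v=4: DROP (t<14-0); WM=14
i=13 t=14 v=9: → [14,18); WM=14
i=14 t=17 v=3: → [14,21); WM=17
i=15 t=18 v=9: → [14,22); WM=18
i=16 t=19 v=4: → [14,23); WM=19
i=17 t=23 v=2: → [23,27); WM=23
i=18 t=22 v=1: DROP (t<23-0); WM=23
i=19 t=25 v=3: → [23,29); WM=25
i=20 t=17 v=8: DROP (t<25-0); WM=25
i=21 t=21 v=3: DROP (t<25-0); WM=25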